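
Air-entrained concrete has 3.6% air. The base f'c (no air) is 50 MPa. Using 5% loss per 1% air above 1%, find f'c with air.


Strength loss = (3.6 - 1) * 5 = 13.0%
f'c = 50 * (1 - 13.0/100)
= 43.5 MPa

43.5


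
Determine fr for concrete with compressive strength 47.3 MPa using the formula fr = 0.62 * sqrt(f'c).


fr = 0.62 * sqrt(47.3)
= 4.264 MPa

4.264


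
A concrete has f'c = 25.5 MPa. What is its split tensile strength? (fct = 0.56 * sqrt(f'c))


fct = 0.56 * sqrt(25.5)
= 0.56 * 5.05
= 2.828 MPa

2.828


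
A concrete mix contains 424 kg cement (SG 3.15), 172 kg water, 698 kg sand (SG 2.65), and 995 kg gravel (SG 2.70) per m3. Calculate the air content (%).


Vol cement = 424 / (3.15 * 1000) = 0.134603 m3
Vol water = 172 / 1000 = 0.172 m3
Vol sand = 698 / (2.65 * 1000) = 0.263396 m3
Vol gravel = 995 / (2.70 * 1000) = 0.368519 m3
Total solid + water volume = 0.938518 m3
Air = (1 - 0.938518) * 100 = 6.15%

6.15


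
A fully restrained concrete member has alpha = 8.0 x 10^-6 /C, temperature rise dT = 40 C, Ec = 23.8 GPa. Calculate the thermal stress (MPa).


sigma = alpha * dT * Ec
= 8.0e-6 * 40 * 23.8 * 1000
= 7.616 MPa

7.616


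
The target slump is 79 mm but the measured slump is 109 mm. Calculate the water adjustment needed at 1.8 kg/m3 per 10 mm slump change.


Difference = 79 - 109 = -30 mm
Water adjustment = -30 * 1.8 / 10 = -5.4 kg/m3

-5.4


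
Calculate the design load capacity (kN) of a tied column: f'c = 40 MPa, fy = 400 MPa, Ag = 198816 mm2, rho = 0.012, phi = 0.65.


Ast = rho * Ag = 0.012 * 198816 = 2385.792 mm2
phi*Pn = 0.65 * 0.80 * (0.85 * 40 * (198816 - 2385.792) + 400 * 2385.792) / 1000
= 3969.13 kN

3969.13


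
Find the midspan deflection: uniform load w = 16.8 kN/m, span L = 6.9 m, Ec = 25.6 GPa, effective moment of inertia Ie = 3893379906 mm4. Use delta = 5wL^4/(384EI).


Convert: L = 6.9 m = 6900 mm, Ec = 25.6 GPa = 25600 MPa
delta = 5 * 16.8 * 6900^4 / (384 * 25600 * 3893379906)
= 4.97 mm

4.97


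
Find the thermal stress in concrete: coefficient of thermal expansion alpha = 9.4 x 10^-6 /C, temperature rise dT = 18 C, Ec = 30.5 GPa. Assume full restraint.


sigma = alpha * dT * Ec
= 9.4e-6 * 18 * 30.5 * 1000
= 5.161 MPa

5.161


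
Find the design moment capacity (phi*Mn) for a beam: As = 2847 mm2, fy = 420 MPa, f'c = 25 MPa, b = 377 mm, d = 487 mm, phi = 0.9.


a = As * fy / (0.85 * f'c * b)
= 2847 * 420 / (0.85 * 25 * 377)
= 149.2576 mm
Mn = As * fy * (d - a/2) / 10^6
= 493.0887 kN-m
phi*Mn = 0.9 * 493.0887 = 443.78 kN-m

443.78


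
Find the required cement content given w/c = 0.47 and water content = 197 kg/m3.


Cement = water / (w/c)
= 197 / 0.47
= 419.1 kg/m3

419.1


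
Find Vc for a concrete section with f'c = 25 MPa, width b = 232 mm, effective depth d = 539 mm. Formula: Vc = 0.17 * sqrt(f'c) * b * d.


Vc = 0.17 * sqrt(25) * 232 * 539 / 1000
= 106.29 kN

106.29


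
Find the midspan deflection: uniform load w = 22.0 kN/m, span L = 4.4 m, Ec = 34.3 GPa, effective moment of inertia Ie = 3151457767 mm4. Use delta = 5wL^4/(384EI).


Convert: L = 4.4 m = 4400 mm, Ec = 34.3 GPa = 34300 MPa
delta = 5 * 22.0 * 4400^4 / (384 * 34300 * 3151457767)
= 0.99 mm

0.99


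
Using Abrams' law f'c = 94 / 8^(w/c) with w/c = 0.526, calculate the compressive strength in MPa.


f'c = 94 / 8^0.526
= 94 / 2.986
= 31.48 MPa

31.48


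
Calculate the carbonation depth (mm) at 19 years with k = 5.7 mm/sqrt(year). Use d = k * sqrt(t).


depth = k * sqrt(t)
= 5.7 * sqrt(19)
= 24.85 mm

24.85


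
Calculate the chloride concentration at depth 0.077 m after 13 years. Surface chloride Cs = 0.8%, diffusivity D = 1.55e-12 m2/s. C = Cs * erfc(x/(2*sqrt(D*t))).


t_seconds = 13 * 365.25 * 24 * 3600 = 410248800.0 s
arg = 0.077 / (2 * sqrt(1.55e-12 * 410248800.0))
= 1.5268
erfc(1.5268) = 0.0308
C = 0.8 * 0.0308 = 0.0247%

0.0247


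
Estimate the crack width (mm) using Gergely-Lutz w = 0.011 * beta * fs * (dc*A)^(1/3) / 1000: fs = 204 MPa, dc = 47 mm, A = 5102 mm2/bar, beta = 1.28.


w = 0.011 * beta * fs * (dc * A)^(1/3) / 1000
= 0.011 * 1.28 * 204 * (47 * 5102)^(1/3) / 1000
= 0.178 mm

0.178


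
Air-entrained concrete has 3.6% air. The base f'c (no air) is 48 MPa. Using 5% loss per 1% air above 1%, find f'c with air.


Strength loss = (3.6 - 1) * 5 = 13.0%
f'c = 48 * (1 - 13.0/100)
= 41.76 MPa

41.76


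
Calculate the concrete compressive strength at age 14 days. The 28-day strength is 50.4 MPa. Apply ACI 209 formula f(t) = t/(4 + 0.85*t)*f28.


f(14) = 14 / (4 + 0.85 * 14) * 50.4
= 14 / 15.9 * 50.4
= 44.38 MPa

44.38


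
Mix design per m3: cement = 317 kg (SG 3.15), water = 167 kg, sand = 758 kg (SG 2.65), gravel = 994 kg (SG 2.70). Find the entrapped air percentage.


Vol cement = 317 / (3.15 * 1000) = 0.100635 m3
Vol water = 167 / 1000 = 0.167 m3
Vol sand = 758 / (2.65 * 1000) = 0.286038 m3
Vol gravel = 994 / (2.70 * 1000) = 0.368148 m3
Total solid + water volume = 0.921821 m3
Air = (1 - 0.921821) * 100 = 7.82%

7.82


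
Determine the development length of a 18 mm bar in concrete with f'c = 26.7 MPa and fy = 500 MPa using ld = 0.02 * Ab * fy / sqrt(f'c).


Ab = pi * 18^2 / 4 = 254.469 mm2
ld = 0.02 * 254.469 * 500 / sqrt(26.7)
= 492.5 mm

492.5


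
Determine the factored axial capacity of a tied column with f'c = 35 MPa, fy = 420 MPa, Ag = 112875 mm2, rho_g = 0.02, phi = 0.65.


Ast = rho * Ag = 0.02 * 112875 = 2257.5 mm2
phi*Pn = 0.65 * 0.80 * (0.85 * 35 * (112875 - 2257.5) + 420 * 2257.5) / 1000
= 2204.29 kN

2204.29


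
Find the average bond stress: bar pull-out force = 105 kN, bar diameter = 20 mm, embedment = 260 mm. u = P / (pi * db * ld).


u = P / (pi * db * ld)
= 105 * 1000 / (pi * 20 * 260)
= 6.427 MPa

6.427


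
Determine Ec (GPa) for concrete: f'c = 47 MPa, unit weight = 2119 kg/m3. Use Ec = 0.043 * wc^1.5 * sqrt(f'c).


Ec = 0.043 * 2119^1.5 * sqrt(47) / 1000
= 28.76 GPa

28.76


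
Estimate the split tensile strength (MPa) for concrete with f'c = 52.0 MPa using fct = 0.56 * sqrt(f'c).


fct = 0.56 * sqrt(52.0)
= 0.56 * 7.211
= 4.038 MPa

4.038


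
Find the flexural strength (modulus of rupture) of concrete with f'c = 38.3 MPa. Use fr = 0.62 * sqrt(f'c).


fr = 0.62 * sqrt(38.3)
= 3.837 MPa

3.837


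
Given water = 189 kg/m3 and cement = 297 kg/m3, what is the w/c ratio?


w/c = water / cement
w/c = 189 / 297 = 0.636

0.636


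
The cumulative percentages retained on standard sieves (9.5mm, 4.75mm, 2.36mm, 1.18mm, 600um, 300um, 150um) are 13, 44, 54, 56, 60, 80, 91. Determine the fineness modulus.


FM = sum(cumulative % retained) / 100
= 398 / 100
= 3.98

3.98


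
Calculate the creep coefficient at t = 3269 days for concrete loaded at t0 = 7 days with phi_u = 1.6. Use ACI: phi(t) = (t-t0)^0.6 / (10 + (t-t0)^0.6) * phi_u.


dt = 3269 - 7 = 3262
phi = 3262^0.6 / (10 + 3262^0.6) * 1.6
= 1.484

1.484


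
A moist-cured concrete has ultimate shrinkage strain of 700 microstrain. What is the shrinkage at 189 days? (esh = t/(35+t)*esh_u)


esh(189) = 189 / (35 + 189) * 700
= 189 / 224 * 700
= 590.6 microstrain

590.6


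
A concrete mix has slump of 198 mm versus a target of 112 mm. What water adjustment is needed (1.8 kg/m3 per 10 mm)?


Difference = 112 - 198 = -86 mm
Water adjustment = -86 * 1.8 / 10 = -15.5 kg/m3

-15.5


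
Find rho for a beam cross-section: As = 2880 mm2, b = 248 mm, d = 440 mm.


rho = As / (b * d)
= 2880 / (248 * 440)
= 0.0264

0.0264


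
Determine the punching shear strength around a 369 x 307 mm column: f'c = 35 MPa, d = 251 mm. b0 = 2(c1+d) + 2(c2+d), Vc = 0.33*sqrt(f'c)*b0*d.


b0 = 2*(369 + 251) + 2*(307 + 251) = 2356 mm
Vc = 0.33 * sqrt(35) * 2356 * 251 / 1000
= 1154.51 kN

1154.51


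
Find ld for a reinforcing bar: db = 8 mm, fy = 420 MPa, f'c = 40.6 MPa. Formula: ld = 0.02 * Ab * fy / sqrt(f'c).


Ab = pi * 8^2 / 4 = 50.265 mm2
ld = 0.02 * 50.265 * 420 / sqrt(40.6)
= 66.3 mm

66.3


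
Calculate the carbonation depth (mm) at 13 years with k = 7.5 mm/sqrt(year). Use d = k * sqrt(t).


depth = k * sqrt(t)
= 7.5 * sqrt(13)
= 27.04 mm

27.04


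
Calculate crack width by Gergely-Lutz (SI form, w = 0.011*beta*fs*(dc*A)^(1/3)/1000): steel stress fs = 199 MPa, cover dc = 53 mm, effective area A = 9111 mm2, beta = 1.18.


w = 0.011 * beta * fs * (dc * A)^(1/3) / 1000
= 0.011 * 1.18 * 199 * (53 * 9111)^(1/3) / 1000
= 0.203 mm

0.203


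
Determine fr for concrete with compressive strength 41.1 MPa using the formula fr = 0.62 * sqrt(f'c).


fr = 0.62 * sqrt(41.1)
= 3.975 MPa

3.975


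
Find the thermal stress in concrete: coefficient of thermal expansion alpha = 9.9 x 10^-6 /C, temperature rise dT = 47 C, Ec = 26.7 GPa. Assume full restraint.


sigma = alpha * dT * Ec
= 9.9e-6 * 47 * 26.7 * 1000
= 12.424 MPa

12.424


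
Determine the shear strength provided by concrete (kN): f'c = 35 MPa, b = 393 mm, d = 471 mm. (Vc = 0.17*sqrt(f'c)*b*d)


Vc = 0.17 * sqrt(35) * 393 * 471 / 1000
= 186.16 kN

186.16


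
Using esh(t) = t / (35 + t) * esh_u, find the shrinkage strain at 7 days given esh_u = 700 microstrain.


esh(7) = 7 / (35 + 7) * 700
= 7 / 42 * 700
= 116.7 microstrain

116.7


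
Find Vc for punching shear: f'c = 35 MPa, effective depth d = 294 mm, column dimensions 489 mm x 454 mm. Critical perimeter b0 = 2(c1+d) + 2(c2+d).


b0 = 2*(489 + 294) + 2*(454 + 294) = 3062 mm
Vc = 0.33 * sqrt(35) * 3062 * 294 / 1000
= 1757.52 kN

1757.52


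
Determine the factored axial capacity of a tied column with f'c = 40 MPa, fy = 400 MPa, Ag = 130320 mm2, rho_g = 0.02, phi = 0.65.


Ast = rho * Ag = 0.02 * 130320 = 2606.4 mm2
phi*Pn = 0.65 * 0.80 * (0.85 * 40 * (130320 - 2606.4) + 400 * 2606.4) / 1000
= 2800.11 kN

2800.11


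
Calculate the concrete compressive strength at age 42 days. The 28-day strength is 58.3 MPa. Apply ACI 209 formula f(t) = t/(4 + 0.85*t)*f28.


f(42) = 42 / (4 + 0.85 * 42) * 58.3
= 42 / 39.7 * 58.3
= 61.68 MPa

61.68


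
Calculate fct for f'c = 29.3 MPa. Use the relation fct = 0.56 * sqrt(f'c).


fct = 0.56 * sqrt(29.3)
= 0.56 * 5.413
= 3.031 MPa

3.031


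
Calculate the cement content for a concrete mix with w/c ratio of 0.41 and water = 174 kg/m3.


Cement = water / (w/c)
= 174 / 0.41
= 424.4 kg/m3

424.4


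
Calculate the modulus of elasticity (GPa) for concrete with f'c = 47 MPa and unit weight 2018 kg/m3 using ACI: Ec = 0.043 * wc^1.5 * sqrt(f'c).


Ec = 0.043 * 2018^1.5 * sqrt(47) / 1000
= 26.72 GPa

26.72


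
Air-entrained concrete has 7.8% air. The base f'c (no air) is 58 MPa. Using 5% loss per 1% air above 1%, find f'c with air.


Strength loss = (7.8 - 1) * 5 = 34.0%
f'c = 58 * (1 - 34.0/100)
= 38.28 MPa

38.28


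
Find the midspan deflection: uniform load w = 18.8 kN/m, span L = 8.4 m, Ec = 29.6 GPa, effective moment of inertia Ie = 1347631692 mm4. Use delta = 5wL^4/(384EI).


Convert: L = 8.4 m = 8400 mm, Ec = 29.6 GPa = 29600 MPa
delta = 5 * 18.8 * 8400^4 / (384 * 29600 * 1347631692)
= 30.55 mm

30.55


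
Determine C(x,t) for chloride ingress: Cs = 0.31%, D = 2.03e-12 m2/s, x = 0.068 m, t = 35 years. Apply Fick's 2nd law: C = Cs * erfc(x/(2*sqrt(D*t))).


t_seconds = 35 * 365.25 * 24 * 3600 = 1104516000.0 s
arg = 0.068 / (2 * sqrt(2.03e-12 * 1104516000.0))
= 0.718
erfc(0.718) = 0.3099
C = 0.31 * 0.3099 = 0.0961%

0.0961


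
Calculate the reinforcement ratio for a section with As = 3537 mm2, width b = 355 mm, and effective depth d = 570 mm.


rho = As / (b * d)
= 3537 / (355 * 570)
= 0.0175

0.0175


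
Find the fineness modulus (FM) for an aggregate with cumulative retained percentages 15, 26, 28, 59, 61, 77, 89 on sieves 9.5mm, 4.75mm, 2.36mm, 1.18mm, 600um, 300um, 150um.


FM = sum(cumulative % retained) / 100
= 355 / 100
= 3.55

3.55


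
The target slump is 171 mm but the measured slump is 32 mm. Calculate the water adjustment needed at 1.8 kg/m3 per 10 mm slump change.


Difference = 171 - 32 = 139 mm
Water adjustment = 139 * 1.8 / 10 = 25.0 kg/m3

25.0


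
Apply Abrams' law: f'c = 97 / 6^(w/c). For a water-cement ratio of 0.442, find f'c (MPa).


f'c = 97 / 6^0.442
= 97 / 2.208
= 43.94 MPa

43.94


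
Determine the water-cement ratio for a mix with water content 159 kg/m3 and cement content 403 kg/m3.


w/c = water / cement
w/c = 159 / 403 = 0.395

0.395


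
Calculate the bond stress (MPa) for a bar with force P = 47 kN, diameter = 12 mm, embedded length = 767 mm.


u = P / (pi * db * ld)
= 47 * 1000 / (pi * 12 * 767)
= 1.625 MPa

1.625


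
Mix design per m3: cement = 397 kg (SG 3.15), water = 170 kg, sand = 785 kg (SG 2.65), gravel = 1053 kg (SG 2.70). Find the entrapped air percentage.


Vol cement = 397 / (3.15 * 1000) = 0.126032 m3
Vol water = 170 / 1000 = 0.17 m3
Vol sand = 785 / (2.65 * 1000) = 0.296226 m3
Vol gravel = 1053 / (2.70 * 1000) = 0.39 m3
Total solid + water volume = 0.982258 m3
Air = (1 - 0.982258) * 100 = 1.77%

1.77


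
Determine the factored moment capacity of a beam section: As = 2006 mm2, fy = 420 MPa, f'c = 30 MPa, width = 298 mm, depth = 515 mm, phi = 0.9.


a = As * fy / (0.85 * f'c * b)
= 2006 * 420 / (0.85 * 30 * 298)
= 110.8725 mm
Mn = As * fy * (d - a/2) / 10^6
= 387.1917 kN-m
phi*Mn = 0.9 * 387.1917 = 348.47 kN-m

348.47


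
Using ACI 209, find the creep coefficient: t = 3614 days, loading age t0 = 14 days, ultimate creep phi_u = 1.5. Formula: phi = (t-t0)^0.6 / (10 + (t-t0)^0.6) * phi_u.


dt = 3614 - 14 = 3600
phi = 3600^0.6 / (10 + 3600^0.6) * 1.5
= 1.397

1.397


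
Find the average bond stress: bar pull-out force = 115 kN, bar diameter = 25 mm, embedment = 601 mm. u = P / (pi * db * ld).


u = P / (pi * db * ld)
= 115 * 1000 / (pi * 25 * 601)
= 2.436 MPa

2.436


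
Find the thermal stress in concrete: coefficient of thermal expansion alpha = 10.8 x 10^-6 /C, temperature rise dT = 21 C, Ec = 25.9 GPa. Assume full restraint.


sigma = alpha * dT * Ec
= 10.8e-6 * 21 * 25.9 * 1000
= 5.874 MPa

5.874


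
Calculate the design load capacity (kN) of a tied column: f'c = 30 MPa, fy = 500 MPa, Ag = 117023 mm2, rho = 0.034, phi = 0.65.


Ast = rho * Ag = 0.034 * 117023 = 3978.782 mm2
phi*Pn = 0.65 * 0.80 * (0.85 * 30 * (117023 - 3978.782) + 500 * 3978.782) / 1000
= 2533.45 kN

2533.45


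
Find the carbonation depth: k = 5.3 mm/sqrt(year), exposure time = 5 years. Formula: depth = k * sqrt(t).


depth = k * sqrt(t)
= 5.3 * sqrt(5)
= 11.85 mm

11.85


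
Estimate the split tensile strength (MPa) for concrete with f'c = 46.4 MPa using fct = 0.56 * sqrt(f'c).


fct = 0.56 * sqrt(46.4)
= 0.56 * 6.812
= 3.815 MPa

3.815


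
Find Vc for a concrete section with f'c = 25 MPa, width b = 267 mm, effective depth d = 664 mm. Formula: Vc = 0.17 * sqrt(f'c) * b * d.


Vc = 0.17 * sqrt(25) * 267 * 664 / 1000
= 150.69 kN

150.69


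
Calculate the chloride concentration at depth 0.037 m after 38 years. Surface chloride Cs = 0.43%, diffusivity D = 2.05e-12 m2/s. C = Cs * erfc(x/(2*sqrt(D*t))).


t_seconds = 38 * 365.25 * 24 * 3600 = 1199188800.0 s
arg = 0.037 / (2 * sqrt(2.05e-12 * 1199188800.0))
= 0.3731
erfc(0.3731) = 0.5977
C = 0.43 * 0.5977 = 0.257%

0.257


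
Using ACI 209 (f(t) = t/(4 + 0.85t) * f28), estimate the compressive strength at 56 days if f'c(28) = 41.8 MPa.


f(56) = 56 / (4 + 0.85 * 56) * 41.8
= 56 / 51.6 * 41.8
= 45.36 MPa

45.36


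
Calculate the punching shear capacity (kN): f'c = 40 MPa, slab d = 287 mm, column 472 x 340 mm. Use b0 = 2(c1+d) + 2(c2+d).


b0 = 2*(472 + 287) + 2*(340 + 287) = 2772 mm
Vc = 0.33 * sqrt(40) * 2772 * 287 / 1000
= 1660.42 kN

1660.42


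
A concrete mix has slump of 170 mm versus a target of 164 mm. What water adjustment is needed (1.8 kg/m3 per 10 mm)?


Difference = 164 - 170 = -6 mm
Water adjustment = -6 * 1.8 / 10 = -1.1 kg/m3

-1.1


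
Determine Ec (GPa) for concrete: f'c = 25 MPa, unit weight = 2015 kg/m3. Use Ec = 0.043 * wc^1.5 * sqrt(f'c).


Ec = 0.043 * 2015^1.5 * sqrt(25) / 1000
= 19.45 GPa

19.45


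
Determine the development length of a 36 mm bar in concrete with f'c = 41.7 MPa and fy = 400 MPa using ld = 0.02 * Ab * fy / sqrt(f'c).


Ab = pi * 36^2 / 4 = 1017.876 mm2
ld = 0.02 * 1017.876 * 400 / sqrt(41.7)
= 1261.0 mm

1261.0


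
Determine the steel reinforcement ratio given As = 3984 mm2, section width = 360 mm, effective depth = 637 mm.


rho = As / (b * d)
= 3984 / (360 * 637)
= 0.0174

0.0174


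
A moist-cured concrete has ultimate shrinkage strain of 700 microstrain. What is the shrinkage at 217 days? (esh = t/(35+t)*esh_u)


esh(217) = 217 / (35 + 217) * 700
= 217 / 252 * 700
= 602.8 microstrain

602.8


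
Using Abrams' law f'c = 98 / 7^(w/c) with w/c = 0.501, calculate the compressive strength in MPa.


f'c = 98 / 7^0.501
= 98 / 2.651
= 36.97 MPa

36.97


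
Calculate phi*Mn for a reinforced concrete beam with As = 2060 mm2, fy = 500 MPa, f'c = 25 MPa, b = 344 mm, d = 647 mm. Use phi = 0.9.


a = As * fy / (0.85 * f'c * b)
= 2060 * 500 / (0.85 * 25 * 344)
= 140.9029 mm
Mn = As * fy * (d - a/2) / 10^6
= 593.845 kN-m
phi*Mn = 0.9 * 593.845 = 534.46 kN-m

534.46


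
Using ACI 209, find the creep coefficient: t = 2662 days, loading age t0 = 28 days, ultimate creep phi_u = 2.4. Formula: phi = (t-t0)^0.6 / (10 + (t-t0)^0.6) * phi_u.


dt = 2662 - 28 = 2634
phi = 2634^0.6 / (10 + 2634^0.6) * 2.4
= 2.205

2.205


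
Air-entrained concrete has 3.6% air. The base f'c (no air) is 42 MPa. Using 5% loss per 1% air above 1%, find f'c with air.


Strength loss = (3.6 - 1) * 5 = 13.0%
f'c = 42 * (1 - 13.0/100)
= 36.54 MPa

36.54


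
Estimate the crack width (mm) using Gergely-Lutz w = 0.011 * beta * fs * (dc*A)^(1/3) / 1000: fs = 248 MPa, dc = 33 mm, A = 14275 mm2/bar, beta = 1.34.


w = 0.011 * beta * fs * (dc * A)^(1/3) / 1000
= 0.011 * 1.34 * 248 * (33 * 14275)^(1/3) / 1000
= 0.284 mm

0.284


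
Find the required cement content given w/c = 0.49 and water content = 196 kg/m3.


Cement = water / (w/c)
= 196 / 0.49
= 400.0 kg/m3

400.0


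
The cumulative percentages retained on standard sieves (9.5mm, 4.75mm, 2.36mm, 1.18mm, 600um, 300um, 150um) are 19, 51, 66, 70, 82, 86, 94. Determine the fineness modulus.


FM = sum(cumulative % retained) / 100
= 468 / 100
= 4.68

4.68


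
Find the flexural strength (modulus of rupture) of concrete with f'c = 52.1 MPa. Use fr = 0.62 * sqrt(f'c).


fr = 0.62 * sqrt(52.1)
= 4.475 MPa

4.475


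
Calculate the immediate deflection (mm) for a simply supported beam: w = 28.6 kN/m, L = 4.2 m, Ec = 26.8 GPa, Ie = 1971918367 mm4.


Convert: L = 4.2 m = 4200 mm, Ec = 26.8 GPa = 26800 MPa
delta = 5 * 28.6 * 4200^4 / (384 * 26800 * 1971918367)
= 2.19 mm

2.19


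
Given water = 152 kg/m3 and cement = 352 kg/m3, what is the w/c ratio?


w/c = water / cement
w/c = 152 / 352 = 0.432

0.432


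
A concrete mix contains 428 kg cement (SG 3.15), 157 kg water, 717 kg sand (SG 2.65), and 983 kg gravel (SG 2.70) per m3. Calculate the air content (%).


Vol cement = 428 / (3.15 * 1000) = 0.135873 m3
Vol water = 157 / 1000 = 0.157 m3
Vol sand = 717 / (2.65 * 1000) = 0.270566 m3
Vol gravel = 983 / (2.70 * 1000) = 0.364074 m3
Total solid + water volume = 0.927513 m3
Air = (1 - 0.927513) * 100 = 7.25%

7.25


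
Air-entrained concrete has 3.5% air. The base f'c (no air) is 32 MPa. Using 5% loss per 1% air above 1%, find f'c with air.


Strength loss = (3.5 - 1) * 5 = 12.5%
f'c = 32 * (1 - 12.5/100)
= 28.0 MPa

28.0


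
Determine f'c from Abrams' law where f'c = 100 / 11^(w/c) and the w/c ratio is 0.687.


f'c = 100 / 11^0.687
= 100 / 5.193
= 19.26 MPa

19.26


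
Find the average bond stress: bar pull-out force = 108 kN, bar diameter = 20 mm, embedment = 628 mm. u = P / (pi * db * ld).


u = P / (pi * db * ld)
= 108 * 1000 / (pi * 20 * 628)
= 2.737 MPa

2.737


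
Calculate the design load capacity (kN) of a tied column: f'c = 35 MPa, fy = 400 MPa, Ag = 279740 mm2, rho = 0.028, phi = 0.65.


Ast = rho * Ag = 0.028 * 279740 = 7832.72 mm2
phi*Pn = 0.65 * 0.80 * (0.85 * 35 * (279740 - 7832.72) + 400 * 7832.72) / 1000
= 5835.61 kN

5835.61


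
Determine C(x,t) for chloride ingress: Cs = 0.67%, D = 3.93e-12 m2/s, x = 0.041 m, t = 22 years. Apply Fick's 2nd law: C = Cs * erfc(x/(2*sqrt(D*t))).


t_seconds = 22 * 365.25 * 24 * 3600 = 694267200.0 s
arg = 0.041 / (2 * sqrt(3.93e-12 * 694267200.0))
= 0.3925
erfc(0.3925) = 0.5789
C = 0.67 * 0.5789 = 0.3878%

0.3878


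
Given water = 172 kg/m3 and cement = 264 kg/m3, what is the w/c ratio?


w/c = water / cement
w/c = 172 / 264 = 0.652

0.652


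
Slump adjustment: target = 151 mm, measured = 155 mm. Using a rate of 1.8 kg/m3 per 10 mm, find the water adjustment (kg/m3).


Difference = 151 - 155 = -4 mm
Water adjustment = -4 * 1.8 / 10 = -0.7 kg/m3

-0.7


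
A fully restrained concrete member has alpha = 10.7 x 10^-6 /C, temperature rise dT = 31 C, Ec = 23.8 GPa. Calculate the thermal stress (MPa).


sigma = alpha * dT * Ec
= 10.7e-6 * 31 * 23.8 * 1000
= 7.894 MPa

7.894


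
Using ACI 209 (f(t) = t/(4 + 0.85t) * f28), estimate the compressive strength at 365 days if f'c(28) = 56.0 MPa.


f(365) = 365 / (4 + 0.85 * 365) * 56.0
= 365 / 314.25 * 56.0
= 65.04 MPa

65.04


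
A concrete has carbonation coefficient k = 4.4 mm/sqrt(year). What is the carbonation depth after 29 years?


depth = k * sqrt(t)
= 4.4 * sqrt(29)
= 23.69 mm

23.69


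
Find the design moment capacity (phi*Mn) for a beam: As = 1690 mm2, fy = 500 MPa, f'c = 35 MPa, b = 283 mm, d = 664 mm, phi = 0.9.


a = As * fy / (0.85 * f'c * b)
= 1690 * 500 / (0.85 * 35 * 283)
= 100.3652 mm
Mn = As * fy * (d - a/2) / 10^6
= 518.6757 kN-m
phi*Mn = 0.9 * 518.6757 = 466.81 kN-m

466.81


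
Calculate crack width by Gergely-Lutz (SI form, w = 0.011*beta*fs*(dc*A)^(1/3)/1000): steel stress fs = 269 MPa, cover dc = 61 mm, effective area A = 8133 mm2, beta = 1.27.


w = 0.011 * beta * fs * (dc * A)^(1/3) / 1000
= 0.011 * 1.27 * 269 * (61 * 8133)^(1/3) / 1000
= 0.297 mm

0.297


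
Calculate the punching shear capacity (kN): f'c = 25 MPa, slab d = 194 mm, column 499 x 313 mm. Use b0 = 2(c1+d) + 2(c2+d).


b0 = 2*(499 + 194) + 2*(313 + 194) = 2400 mm
Vc = 0.33 * sqrt(25) * 2400 * 194 / 1000
= 768.24 kN

768.24


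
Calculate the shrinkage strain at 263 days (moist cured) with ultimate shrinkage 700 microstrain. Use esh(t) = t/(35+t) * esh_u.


esh(263) = 263 / (35 + 263) * 700
= 263 / 298 * 700
= 617.8 microstrain

617.8


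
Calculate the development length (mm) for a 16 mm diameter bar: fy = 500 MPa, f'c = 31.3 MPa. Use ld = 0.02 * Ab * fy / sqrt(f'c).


Ab = pi * 16^2 / 4 = 201.062 mm2
ld = 0.02 * 201.062 * 500 / sqrt(31.3)
= 359.4 mm

359.4


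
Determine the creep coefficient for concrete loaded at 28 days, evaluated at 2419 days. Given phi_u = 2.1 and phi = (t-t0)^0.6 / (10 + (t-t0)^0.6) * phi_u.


dt = 2419 - 28 = 2391
phi = 2391^0.6 / (10 + 2391^0.6) * 2.1
= 1.92

1.92


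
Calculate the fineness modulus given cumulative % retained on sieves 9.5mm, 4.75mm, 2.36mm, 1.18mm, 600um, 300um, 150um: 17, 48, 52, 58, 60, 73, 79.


FM = sum(cumulative % retained) / 100
= 387 / 100
= 3.87

3.87


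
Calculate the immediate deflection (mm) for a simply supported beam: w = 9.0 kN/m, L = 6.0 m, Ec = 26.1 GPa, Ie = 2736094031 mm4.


Convert: L = 6.0 m = 6000 mm, Ec = 26.1 GPa = 26100 MPa
delta = 5 * 9.0 * 6000^4 / (384 * 26100 * 2736094031)
= 2.13 mm

2.13


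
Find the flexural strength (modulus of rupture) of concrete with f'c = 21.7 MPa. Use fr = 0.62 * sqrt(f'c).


fr = 0.62 * sqrt(21.7)
= 2.888 MPa

2.888


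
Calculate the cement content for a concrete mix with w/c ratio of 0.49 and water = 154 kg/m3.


Cement = water / (w/c)
= 154 / 0.49
= 314.3 kg/m3

314.3


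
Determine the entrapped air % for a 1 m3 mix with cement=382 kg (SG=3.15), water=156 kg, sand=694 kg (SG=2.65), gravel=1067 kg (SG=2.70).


Vol cement = 382 / (3.15 * 1000) = 0.12127 m3
Vol water = 156 / 1000 = 0.156 m3
Vol sand = 694 / (2.65 * 1000) = 0.261887 m3
Vol gravel = 1067 / (2.70 * 1000) = 0.395185 m3
Total solid + water volume = 0.934342 m3
Air = (1 - 0.934342) * 100 = 6.57%

6.57


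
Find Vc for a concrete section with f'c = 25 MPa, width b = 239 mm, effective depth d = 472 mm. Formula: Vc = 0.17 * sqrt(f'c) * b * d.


Vc = 0.17 * sqrt(25) * 239 * 472 / 1000
= 95.89 kN

95.89


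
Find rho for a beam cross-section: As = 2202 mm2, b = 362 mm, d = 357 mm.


rho = As / (b * d)
= 2202 / (362 * 357)
= 0.017

0.017


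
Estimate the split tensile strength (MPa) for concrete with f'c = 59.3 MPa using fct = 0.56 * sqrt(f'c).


fct = 0.56 * sqrt(59.3)
= 0.56 * 7.701
= 4.312 MPa

4.312


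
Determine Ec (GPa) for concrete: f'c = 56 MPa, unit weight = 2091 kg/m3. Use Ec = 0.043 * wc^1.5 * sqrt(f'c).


Ec = 0.043 * 2091^1.5 * sqrt(56) / 1000
= 30.77 GPa

30.77


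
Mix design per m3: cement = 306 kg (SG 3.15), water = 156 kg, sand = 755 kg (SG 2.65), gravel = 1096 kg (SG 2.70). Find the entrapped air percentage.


Vol cement = 306 / (3.15 * 1000) = 0.097143 m3
Vol water = 156 / 1000 = 0.156 m3
Vol sand = 755 / (2.65 * 1000) = 0.284906 m3
Vol gravel = 1096 / (2.70 * 1000) = 0.405926 m3
Total solid + water volume = 0.943974 m3
Air = (1 - 0.943974) * 100 = 5.6%

5.6


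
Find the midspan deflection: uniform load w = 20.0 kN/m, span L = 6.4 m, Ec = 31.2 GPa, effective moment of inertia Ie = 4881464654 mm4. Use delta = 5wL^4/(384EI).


Convert: L = 6.4 m = 6400 mm, Ec = 31.2 GPa = 31200 MPa
delta = 5 * 20.0 * 6400^4 / (384 * 31200 * 4881464654)
= 2.87 mm

2.87


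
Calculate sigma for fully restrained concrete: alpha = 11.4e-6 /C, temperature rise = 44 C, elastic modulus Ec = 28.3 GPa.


sigma = alpha * dT * Ec
= 11.4e-6 * 44 * 28.3 * 1000
= 14.195 MPa

14.195


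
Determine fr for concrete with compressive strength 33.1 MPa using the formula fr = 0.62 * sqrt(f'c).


fr = 0.62 * sqrt(33.1)
= 3.567 MPa

3.567


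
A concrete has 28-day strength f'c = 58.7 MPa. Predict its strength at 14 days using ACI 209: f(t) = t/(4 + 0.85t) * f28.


f(14) = 14 / (4 + 0.85 * 14) * 58.7
= 14 / 15.9 * 58.7
= 51.69 MPa

51.69


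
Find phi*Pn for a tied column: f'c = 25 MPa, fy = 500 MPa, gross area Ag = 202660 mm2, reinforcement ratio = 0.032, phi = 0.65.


Ast = rho * Ag = 0.032 * 202660 = 6485.12 mm2
phi*Pn = 0.65 * 0.80 * (0.85 * 25 * (202660 - 6485.12) + 500 * 6485.12) / 1000
= 3853.86 kN

3853.86


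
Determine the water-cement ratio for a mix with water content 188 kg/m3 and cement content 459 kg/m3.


w/c = water / cement
w/c = 188 / 459 = 0.41

0.41


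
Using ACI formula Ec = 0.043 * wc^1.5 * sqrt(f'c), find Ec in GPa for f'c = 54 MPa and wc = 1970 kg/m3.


Ec = 0.043 * 1970^1.5 * sqrt(54) / 1000
= 27.63 GPa

27.63


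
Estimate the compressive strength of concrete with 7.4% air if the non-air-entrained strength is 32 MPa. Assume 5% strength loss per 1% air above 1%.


Strength loss = (7.4 - 1) * 5 = 32.0%
f'c = 32 * (1 - 32.0/100)
= 21.76 MPa

21.76


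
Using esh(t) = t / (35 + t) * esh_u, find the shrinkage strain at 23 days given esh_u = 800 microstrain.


esh(23) = 23 / (35 + 23) * 800
= 23 / 58 * 800
= 317.2 microstrain

317.2


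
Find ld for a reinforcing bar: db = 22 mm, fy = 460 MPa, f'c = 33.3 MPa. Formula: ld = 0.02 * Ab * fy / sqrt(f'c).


Ab = pi * 22^2 / 4 = 380.133 mm2
ld = 0.02 * 380.133 * 460 / sqrt(33.3)
= 606.0 mm

606.0


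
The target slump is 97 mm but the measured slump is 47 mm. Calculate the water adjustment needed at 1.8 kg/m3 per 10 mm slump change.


Difference = 97 - 47 = 50 mm
Water adjustment = 50 * 1.8 / 10 = 9.0 kg/m3

9.0


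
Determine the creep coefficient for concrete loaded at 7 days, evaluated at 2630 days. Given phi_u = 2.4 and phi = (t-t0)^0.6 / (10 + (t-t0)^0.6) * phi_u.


dt = 2630 - 7 = 2623
phi = 2623^0.6 / (10 + 2623^0.6) * 2.4
= 2.204

2.204


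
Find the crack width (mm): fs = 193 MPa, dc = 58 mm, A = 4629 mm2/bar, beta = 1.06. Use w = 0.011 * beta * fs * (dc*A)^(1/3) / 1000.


w = 0.011 * beta * fs * (dc * A)^(1/3) / 1000
= 0.011 * 1.06 * 193 * (58 * 4629)^(1/3) / 1000
= 0.145 mm

0.145


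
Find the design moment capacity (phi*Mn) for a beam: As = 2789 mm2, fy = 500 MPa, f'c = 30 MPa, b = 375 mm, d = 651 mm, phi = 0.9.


a = As * fy / (0.85 * f'c * b)
= 2789 * 500 / (0.85 * 30 * 375)
= 145.8301 mm
Mn = As * fy * (d - a/2) / 10^6
= 806.1395 kN-m
phi*Mn = 0.9 * 806.1395 = 725.53 kN-m

725.53


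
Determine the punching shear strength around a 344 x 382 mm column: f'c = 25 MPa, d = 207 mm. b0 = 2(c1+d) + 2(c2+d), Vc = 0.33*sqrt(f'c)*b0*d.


b0 = 2*(344 + 207) + 2*(382 + 207) = 2280 mm
Vc = 0.33 * sqrt(25) * 2280 * 207 / 1000
= 778.73 kN

778.73


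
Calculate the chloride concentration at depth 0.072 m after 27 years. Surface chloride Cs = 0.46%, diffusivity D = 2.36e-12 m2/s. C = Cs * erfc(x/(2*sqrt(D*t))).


t_seconds = 27 * 365.25 * 24 * 3600 = 852055200.0 s
arg = 0.072 / (2 * sqrt(2.36e-12 * 852055200.0))
= 0.8028
erfc(0.8028) = 0.2562
C = 0.46 * 0.2562 = 0.1179%

0.1179


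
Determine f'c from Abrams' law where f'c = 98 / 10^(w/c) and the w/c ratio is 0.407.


f'c = 98 / 10^0.407
= 98 / 2.553
= 38.39 MPa

38.39


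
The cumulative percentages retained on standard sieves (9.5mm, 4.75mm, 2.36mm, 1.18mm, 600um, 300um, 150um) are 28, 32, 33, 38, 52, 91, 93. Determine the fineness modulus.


FM = sum(cumulative % retained) / 100
= 367 / 100
= 3.67

3.67


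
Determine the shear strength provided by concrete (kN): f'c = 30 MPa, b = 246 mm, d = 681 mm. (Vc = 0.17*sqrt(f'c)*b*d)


Vc = 0.17 * sqrt(30) * 246 * 681 / 1000
= 155.99 kN

155.99


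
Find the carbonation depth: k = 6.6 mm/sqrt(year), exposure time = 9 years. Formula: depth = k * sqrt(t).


depth = k * sqrt(t)
= 6.6 * sqrt(9)
= 19.8 mm

19.8


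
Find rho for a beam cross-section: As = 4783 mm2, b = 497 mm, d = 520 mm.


rho = As / (b * d)
= 4783 / (497 * 520)
= 0.0185

0.0185


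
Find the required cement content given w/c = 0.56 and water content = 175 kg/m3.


Cement = water / (w/c)
= 175 / 0.56
= 312.5 kg/m3

312.5


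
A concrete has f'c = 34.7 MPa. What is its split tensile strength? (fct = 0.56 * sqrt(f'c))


fct = 0.56 * sqrt(34.7)
= 0.56 * 5.891
= 3.299 MPa

3.299


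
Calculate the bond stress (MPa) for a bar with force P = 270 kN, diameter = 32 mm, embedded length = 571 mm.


u = P / (pi * db * ld)
= 270 * 1000 / (pi * 32 * 571)
= 4.704 MPa

4.704


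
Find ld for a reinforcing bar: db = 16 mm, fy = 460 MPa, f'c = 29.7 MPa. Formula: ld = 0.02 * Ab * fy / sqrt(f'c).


Ab = pi * 16^2 / 4 = 201.062 mm2
ld = 0.02 * 201.062 * 460 / sqrt(29.7)
= 339.4 mm

339.4


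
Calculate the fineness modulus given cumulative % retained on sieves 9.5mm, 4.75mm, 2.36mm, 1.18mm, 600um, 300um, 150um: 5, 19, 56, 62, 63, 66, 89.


FM = sum(cumulative % retained) / 100
= 360 / 100
= 3.6

3.6


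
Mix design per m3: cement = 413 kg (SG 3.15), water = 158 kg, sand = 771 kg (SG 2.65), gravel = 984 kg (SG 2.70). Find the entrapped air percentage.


Vol cement = 413 / (3.15 * 1000) = 0.131111 m3
Vol water = 158 / 1000 = 0.158 m3
Vol sand = 771 / (2.65 * 1000) = 0.290943 m3
Vol gravel = 984 / (2.70 * 1000) = 0.364444 m3
Total solid + water volume = 0.944499 m3
Air = (1 - 0.944499) * 100 = 5.55%

5.55


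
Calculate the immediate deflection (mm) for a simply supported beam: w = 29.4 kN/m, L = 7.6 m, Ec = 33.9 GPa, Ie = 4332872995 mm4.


Convert: L = 7.6 m = 7600 mm, Ec = 33.9 GPa = 33900 MPa
delta = 5 * 29.4 * 7600^4 / (384 * 33900 * 4332872995)
= 8.69 mm

8.69


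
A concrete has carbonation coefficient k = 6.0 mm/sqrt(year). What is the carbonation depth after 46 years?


depth = k * sqrt(t)
= 6.0 * sqrt(46)
= 40.69 mm

40.69


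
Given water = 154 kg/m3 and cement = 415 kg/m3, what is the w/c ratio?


w/c = water / cement
w/c = 154 / 415 = 0.371

0.371


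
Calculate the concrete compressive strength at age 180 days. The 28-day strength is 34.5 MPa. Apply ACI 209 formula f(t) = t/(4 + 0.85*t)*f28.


f(180) = 180 / (4 + 0.85 * 180) * 34.5
= 180 / 157.0 * 34.5
= 39.55 MPa

39.55


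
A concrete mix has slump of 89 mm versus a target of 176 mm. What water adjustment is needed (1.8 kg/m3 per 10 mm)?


Difference = 176 - 89 = 87 mm
Water adjustment = 87 * 1.8 / 10 = 15.7 kg/m3

15.7


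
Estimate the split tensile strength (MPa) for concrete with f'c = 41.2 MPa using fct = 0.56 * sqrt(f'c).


fct = 0.56 * sqrt(41.2)
= 0.56 * 6.419
= 3.594 MPa

3.594


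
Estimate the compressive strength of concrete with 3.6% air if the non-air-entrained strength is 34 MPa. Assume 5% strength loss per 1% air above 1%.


Strength loss = (3.6 - 1) * 5 = 13.0%
f'c = 34 * (1 - 13.0/100)
= 29.58 MPa

29.58


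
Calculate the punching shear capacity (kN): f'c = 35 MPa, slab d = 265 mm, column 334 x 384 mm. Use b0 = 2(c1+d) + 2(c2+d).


b0 = 2*(334 + 265) + 2*(384 + 265) = 2496 mm
Vc = 0.33 * sqrt(35) * 2496 * 265 / 1000
= 1291.33 kN

1291.33


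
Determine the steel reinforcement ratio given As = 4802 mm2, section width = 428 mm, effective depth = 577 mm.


rho = As / (b * d)
= 4802 / (428 * 577)
= 0.0194

0.0194


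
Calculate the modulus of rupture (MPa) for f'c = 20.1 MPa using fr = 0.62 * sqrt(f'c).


fr = 0.62 * sqrt(20.1)
= 2.78 MPa

2.78


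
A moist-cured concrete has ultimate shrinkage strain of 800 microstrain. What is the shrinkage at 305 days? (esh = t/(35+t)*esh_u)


esh(305) = 305 / (35 + 305) * 800
= 305 / 340 * 800
= 717.6 microstrain

717.6


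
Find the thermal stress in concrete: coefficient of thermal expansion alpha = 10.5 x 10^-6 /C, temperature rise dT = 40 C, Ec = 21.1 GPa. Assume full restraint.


sigma = alpha * dT * Ec
= 10.5e-6 * 40 * 21.1 * 1000
= 8.862 MPa

8.862


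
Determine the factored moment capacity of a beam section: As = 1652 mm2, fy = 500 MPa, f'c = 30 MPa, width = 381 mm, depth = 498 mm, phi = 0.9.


a = As * fy / (0.85 * f'c * b)
= 1652 * 500 / (0.85 * 30 * 381)
= 85.0188 mm
Mn = As * fy * (d - a/2) / 10^6
= 376.2352 kN-m
phi*Mn = 0.9 * 376.2352 = 338.61 kN-m

338.61


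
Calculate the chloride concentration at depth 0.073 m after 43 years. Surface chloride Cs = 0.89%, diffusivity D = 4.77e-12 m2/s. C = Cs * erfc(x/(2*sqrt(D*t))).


t_seconds = 43 * 365.25 * 24 * 3600 = 1356976800.0 s
arg = 0.073 / (2 * sqrt(4.77e-12 * 1356976800.0))
= 0.4537
erfc(0.4537) = 0.5211
C = 0.89 * 0.5211 = 0.4638%

0.4638


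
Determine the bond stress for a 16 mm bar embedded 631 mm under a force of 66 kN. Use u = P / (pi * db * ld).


u = P / (pi * db * ld)
= 66 * 1000 / (pi * 16 * 631)
= 2.081 MPa

2.081


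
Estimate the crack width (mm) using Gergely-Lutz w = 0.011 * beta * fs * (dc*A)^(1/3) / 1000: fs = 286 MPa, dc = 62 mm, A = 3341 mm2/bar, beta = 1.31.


w = 0.011 * beta * fs * (dc * A)^(1/3) / 1000
= 0.011 * 1.31 * 286 * (62 * 3341)^(1/3) / 1000
= 0.244 mm

0.244


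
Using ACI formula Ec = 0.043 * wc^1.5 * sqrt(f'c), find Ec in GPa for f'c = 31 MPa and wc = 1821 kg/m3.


Ec = 0.043 * 1821^1.5 * sqrt(31) / 1000
= 18.6 GPa

18.6


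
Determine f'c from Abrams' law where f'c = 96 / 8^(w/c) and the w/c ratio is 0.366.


f'c = 96 / 8^0.366
= 96 / 2.141
= 44.85 MPa

44.85


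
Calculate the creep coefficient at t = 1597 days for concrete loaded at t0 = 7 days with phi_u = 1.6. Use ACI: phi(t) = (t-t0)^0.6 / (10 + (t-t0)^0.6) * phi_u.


dt = 1597 - 7 = 1590
phi = 1590^0.6 / (10 + 1590^0.6) * 1.6
= 1.429

1.429


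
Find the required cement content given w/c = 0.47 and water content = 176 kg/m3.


Cement = water / (w/c)
= 176 / 0.47
= 374.5 kg/m3

374.5


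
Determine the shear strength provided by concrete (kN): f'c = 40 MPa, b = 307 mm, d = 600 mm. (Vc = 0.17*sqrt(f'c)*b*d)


Vc = 0.17 * sqrt(40) * 307 * 600 / 1000
= 198.05 kN

198.05


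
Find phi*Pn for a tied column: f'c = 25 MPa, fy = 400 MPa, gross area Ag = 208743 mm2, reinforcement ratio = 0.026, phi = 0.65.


Ast = rho * Ag = 0.026 * 208743 = 5427.318 mm2
phi*Pn = 0.65 * 0.80 * (0.85 * 25 * (208743 - 5427.318) + 400 * 5427.318) / 1000
= 3375.52 kN

3375.52


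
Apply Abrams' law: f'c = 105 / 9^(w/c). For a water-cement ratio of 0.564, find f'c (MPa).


f'c = 105 / 9^0.564
= 105 / 3.453
= 30.41 MPa

30.41


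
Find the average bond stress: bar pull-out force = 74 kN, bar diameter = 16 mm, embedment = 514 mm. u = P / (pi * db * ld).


u = P / (pi * db * ld)
= 74 * 1000 / (pi * 16 * 514)
= 2.864 MPa

2.864


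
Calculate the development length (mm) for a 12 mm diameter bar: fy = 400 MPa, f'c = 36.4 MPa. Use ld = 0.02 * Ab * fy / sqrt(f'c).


Ab = pi * 12^2 / 4 = 113.097 mm2
ld = 0.02 * 113.097 * 400 / sqrt(36.4)
= 150.0 mm

150.0


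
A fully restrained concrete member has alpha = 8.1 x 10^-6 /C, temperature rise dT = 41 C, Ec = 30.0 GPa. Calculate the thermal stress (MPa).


sigma = alpha * dT * Ec
= 8.1e-6 * 41 * 30.0 * 1000
= 9.963 MPa

9.963


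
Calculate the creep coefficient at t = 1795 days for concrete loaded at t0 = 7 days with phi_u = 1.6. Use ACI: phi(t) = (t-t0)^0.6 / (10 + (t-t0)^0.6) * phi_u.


dt = 1795 - 7 = 1788
phi = 1788^0.6 / (10 + 1788^0.6) * 1.6
= 1.439

1.439


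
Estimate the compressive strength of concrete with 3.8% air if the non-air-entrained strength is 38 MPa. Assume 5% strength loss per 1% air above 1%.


Strength loss = (3.8 - 1) * 5 = 14.0%
f'c = 38 * (1 - 14.0/100)
= 32.68 MPa

32.68


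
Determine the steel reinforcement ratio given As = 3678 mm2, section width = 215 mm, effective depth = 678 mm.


rho = As / (b * d)
= 3678 / (215 * 678)
= 0.0252

0.0252


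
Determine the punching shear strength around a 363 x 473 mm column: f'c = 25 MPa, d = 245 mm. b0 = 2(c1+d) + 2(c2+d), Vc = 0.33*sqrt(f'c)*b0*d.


b0 = 2*(363 + 245) + 2*(473 + 245) = 2652 mm
Vc = 0.33 * sqrt(25) * 2652 * 245 / 1000
= 1072.07 kN

1072.07


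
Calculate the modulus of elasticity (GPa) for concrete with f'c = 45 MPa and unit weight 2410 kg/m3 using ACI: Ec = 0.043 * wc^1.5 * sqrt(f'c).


Ec = 0.043 * 2410^1.5 * sqrt(45) / 1000
= 34.13 GPa

34.13


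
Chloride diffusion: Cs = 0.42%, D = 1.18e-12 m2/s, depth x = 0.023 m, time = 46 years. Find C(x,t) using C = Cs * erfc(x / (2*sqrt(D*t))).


t_seconds = 46 * 365.25 * 24 * 3600 = 1451649600.0 s
arg = 0.023 / (2 * sqrt(1.18e-12 * 1451649600.0))
= 0.2779
erfc(0.2779) = 0.6944
C = 0.42 * 0.6944 = 0.2916%

0.2916


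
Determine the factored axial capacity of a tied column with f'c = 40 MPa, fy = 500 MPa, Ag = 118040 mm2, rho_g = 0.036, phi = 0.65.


Ast = rho * Ag = 0.036 * 118040 = 4249.44 mm2
phi*Pn = 0.65 * 0.80 * (0.85 * 40 * (118040 - 4249.44) + 500 * 4249.44) / 1000
= 3116.67 kN

3116.67


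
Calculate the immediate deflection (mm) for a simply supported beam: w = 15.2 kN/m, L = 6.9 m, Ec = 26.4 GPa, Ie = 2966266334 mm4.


Convert: L = 6.9 m = 6900 mm, Ec = 26.4 GPa = 26400 MPa
delta = 5 * 15.2 * 6900^4 / (384 * 26400 * 2966266334)
= 5.73 mm

5.73


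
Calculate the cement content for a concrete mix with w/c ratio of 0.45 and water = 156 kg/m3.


Cement = water / (w/c)
= 156 / 0.45
= 346.7 kg/m3

346.7


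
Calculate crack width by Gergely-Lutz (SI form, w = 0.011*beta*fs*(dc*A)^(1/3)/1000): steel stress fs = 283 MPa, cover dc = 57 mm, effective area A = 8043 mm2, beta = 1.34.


w = 0.011 * beta * fs * (dc * A)^(1/3) / 1000
= 0.011 * 1.34 * 283 * (57 * 8043)^(1/3) / 1000
= 0.322 mm

0.322


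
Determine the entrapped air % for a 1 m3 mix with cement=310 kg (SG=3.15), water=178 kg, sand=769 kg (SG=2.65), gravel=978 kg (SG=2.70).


Vol cement = 310 / (3.15 * 1000) = 0.098413 m3
Vol water = 178 / 1000 = 0.178 m3
Vol sand = 769 / (2.65 * 1000) = 0.290189 m3
Vol gravel = 978 / (2.70 * 1000) = 0.362222 m3
Total solid + water volume = 0.928824 m3
Air = (1 - 0.928824) * 100 = 7.12%

7.12
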